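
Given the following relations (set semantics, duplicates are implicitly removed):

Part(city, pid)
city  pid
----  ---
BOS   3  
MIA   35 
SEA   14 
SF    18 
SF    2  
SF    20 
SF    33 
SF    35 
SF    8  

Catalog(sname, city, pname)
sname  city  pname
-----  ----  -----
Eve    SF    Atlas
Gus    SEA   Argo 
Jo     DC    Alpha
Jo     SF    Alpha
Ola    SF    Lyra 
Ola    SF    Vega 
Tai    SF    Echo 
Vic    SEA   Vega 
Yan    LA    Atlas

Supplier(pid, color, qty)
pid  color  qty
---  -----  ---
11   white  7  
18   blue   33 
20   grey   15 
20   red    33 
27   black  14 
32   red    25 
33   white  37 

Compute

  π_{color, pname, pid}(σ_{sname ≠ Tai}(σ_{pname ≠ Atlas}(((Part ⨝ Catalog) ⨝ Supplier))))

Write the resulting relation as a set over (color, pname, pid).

{(blue, Alpha, 18), (blue, Lyra, 18), (blue, Vega, 18), (grey, Alpha, 20), (grey, Lyra, 20), (grey, Vega, 20), (red, Alpha, 20), (red, Lyra, 20), (red, Vega, 20), (white, Alpha, 33), (white, Lyra, 33), (white, Vega, 33)}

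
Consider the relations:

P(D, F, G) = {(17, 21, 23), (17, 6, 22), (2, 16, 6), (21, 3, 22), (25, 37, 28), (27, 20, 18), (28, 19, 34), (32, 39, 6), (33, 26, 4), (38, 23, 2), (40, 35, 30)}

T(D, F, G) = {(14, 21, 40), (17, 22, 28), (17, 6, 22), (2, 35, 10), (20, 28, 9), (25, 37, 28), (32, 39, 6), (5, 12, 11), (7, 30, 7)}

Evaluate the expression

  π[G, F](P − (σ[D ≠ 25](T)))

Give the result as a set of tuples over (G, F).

{(18, 20), (2, 23), (22, 3), (23, 21), (28, 37), (30, 35), (34, 19), (4, 26), (6, 16)}

Selection D ≠ 25: {(14, 21, 40), (17, 22, 28), (17, 6, 22), (2, 35, 10), (20, 28, 9), (32, 39, 6), (5, 12, 11), (7, 30, 7)}
Difference: {(17, 21, 23), (17, 6, 22), (2, 16, 6), (21, 3, 22), (25, 37, 28), (27, 20, 18), (28, 19, 34), (32, 39, 6), (33, 26, 4), (38, 23, 2), (40, 35, 30)} with {(14, 21, 40), (17, 22, 28), (17, 6, 22), (2, 35, 10), (20, 28, 9), (32, 39, 6), (5, 12, 11), (7, 30, 7)} → {(17, 21, 23), (2, 16, 6), (21, 3, 22), (25, 37, 28), (27, 20, 18), (28, 19, 34), (33, 26, 4), (38, 23, 2), (40, 35, 30)}
Projecting to G, F: {(18, 20), (2, 23), (22, 3), (23, 21), (28, 37), (30, 35), (34, 19), (4, 26), (6, 16)}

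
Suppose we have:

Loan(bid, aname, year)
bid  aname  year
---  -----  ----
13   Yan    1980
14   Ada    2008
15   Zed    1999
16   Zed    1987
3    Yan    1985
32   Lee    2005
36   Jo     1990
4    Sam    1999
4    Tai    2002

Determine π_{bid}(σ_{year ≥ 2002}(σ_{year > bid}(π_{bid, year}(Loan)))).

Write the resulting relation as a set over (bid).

{14, 32, 4}

π_{bid, year} gives {(13, 1980), (14, 2008), (15, 1999), (16, 1987), (3, 1985), (32, 2005), (36, 1990), (4, 1999), (4, 2002)}.
Filtering on year > bid leaves {(13, 1980), (14, 2008), (15, 1999), (16, 1987), (3, 1985), (32, 2005), (36, 1990), (4, 1999), (4, 2002)}.
Filtering on year ≥ 2002 leaves {(14, 2008), (32, 2005), (4, 2002)}.
π_{bid} gives {14, 32, 4}.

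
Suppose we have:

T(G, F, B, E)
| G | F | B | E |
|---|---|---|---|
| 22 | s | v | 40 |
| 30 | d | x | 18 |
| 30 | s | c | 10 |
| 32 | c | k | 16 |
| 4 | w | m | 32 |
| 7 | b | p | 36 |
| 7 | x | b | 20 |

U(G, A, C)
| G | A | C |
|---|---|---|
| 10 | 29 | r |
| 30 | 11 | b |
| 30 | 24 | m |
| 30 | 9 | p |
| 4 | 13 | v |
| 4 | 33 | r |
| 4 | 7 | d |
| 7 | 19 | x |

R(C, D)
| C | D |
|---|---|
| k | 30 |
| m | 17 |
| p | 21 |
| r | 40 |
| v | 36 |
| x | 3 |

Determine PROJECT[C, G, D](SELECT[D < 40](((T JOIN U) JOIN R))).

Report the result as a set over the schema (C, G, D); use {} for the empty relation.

{(m, 30, 17), (p, 30, 21), (v, 4, 36), (x, 7, 3)}

T ⋈ U (natural join on G): {(30, d, x, 18, 11, b), (30, d, x, 18, 24, m), (30, d, x, 18, 9, p), (30, s, c, 10, 11, b), (30, s, c, 10, 24, m), (30, s, c, 10, 9, p), (4, w, m, 32, 13, v), (4, w, m, 32, 33, r), (4, w, m, 32, 7, d), (7, b, p, 36, 19, x), (7, x, b, 20, 19, x)}
(T JOIN U) ⋈ R (natural join on C): {(30, d, x, 18, 24, m, 17), (30, d, x, 18, 9, p, 21), (30, s, c, 10, 24, m, 17), (30, s, c, 10, 9, p, 21), (4, w, m, 32, 13, v, 36), (4, w, m, 32, 33, r, 40), (7, b, p, 36, 19, x, 3), (7, x, b, 20, 19, x, 3)}
Selection D < 40: {(30, d, x, 18, 24, m, 17), (30, d, x, 18, 9, p, 21), (30, s, c, 10, 24, m, 17), (30, s, c, 10, 9, p, 21), (4, w, m, 32, 13, v, 36), (7, b, p, 36, 19, x, 3), (7, x, b, 20, 19, x, 3)}
Projecting to C, G, D (3 duplicate(s) eliminated): {(m, 30, 17), (p, 30, 21), (v, 4, 36), (x, 7, 3)}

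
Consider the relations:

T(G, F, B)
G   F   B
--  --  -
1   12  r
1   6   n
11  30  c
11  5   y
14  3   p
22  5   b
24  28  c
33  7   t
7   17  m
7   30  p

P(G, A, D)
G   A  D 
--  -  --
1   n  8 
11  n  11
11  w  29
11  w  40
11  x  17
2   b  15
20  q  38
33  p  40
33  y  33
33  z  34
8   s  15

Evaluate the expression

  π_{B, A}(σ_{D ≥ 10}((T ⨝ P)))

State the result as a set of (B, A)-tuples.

Natural join on G: {(1, 12, r, n, 8), (1, 6, n, n, 8), (11, 30, c, n, 11), (11, 30, c, w, 29), (11, 30, c, w, 40), (11, 30, c, x, 17), (11, 5, y, n, 11), (11, 5, y, w, 29), (11, 5, y, w, 40), (11, 5, y, x, 17), (33, 7, t, p, 40), (33, 7, t, y, 33), (33, 7, t, z, 34)}
Filtering on D ≥ 10 leaves {(11, 30, c, n, 11), (11, 30, c, w, 29), (11, 30, c, w, 40), (11, 30, c, x, 17), (11, 5, y, n, 11), (11, 5, y, w, 29), (11, 5, y, w, 40), (11, 5, y, x, 17), (33, 7, t, p, 40), (33, 7, t, y, 33), (33, 7, t, z, 34)}.
Keep only column(s) B, A (2 duplicate(s) eliminated): {(c, n), (c, w), (c, x), (t, p), (t, y), (t, z), (y, n), (y, w), (y, x)}

{(c, n), (c, w), (c, x), (t, p), (t, y), (t, z), (y, n), (y, w), (y, x)}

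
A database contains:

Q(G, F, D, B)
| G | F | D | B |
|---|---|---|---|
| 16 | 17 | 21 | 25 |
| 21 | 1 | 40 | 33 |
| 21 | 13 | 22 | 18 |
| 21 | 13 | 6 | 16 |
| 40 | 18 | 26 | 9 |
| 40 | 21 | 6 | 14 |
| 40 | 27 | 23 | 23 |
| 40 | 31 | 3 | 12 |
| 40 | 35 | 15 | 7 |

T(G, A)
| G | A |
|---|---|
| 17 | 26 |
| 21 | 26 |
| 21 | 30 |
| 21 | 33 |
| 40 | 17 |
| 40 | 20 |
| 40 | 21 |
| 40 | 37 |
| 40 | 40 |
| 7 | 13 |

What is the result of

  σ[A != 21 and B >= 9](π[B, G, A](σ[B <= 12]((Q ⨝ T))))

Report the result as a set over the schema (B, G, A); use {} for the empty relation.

Q ⋈ T (natural join on G): {(21, 1, 40, 33, 26), (21, 1, 40, 33, 30), (21, 1, 40, 33, 33), (21, 13, 22, 18, 26), (21, 13, 22, 18, 30), (21, 13, 22, 18, 33), (21, 13, 6, 16, 26), (21, 13, 6, 16, 30), (21, 13, 6, 16, 33), (40, 18, 26, 9, 17), (40, 18, 26, 9, 20), (40, 18, 26, 9, 21), (40, 18, 26, 9, 37), (40, 18, 26, 9, 40), (40, 21, 6, 14, 17), (40, 21, 6, 14, 20), (40, 21, 6, 14, 21), (40, 21, 6, 14, 37), (40, 21, 6, 14, 40), (40, 27, 23, 23, 17), (40, 27, 23, 23, 20), (40, 27, 23, 23, 21), (40, 27, 23, 23, 37), (40, 27, 23, 23, 40), (40, 31, 3, 12, 17), (40, 31, 3, 12, 20), (40, 31, 3, 12, 21), (40, 31, 3, 12, 37), (40, 31, 3, 12, 40), (40, 35, 15, 7, 17), (40, 35, 15, 7, 20), (40, 35, 15, 7, 21), (40, 35, 15, 7, 37), (40, 35, 15, 7, 40)}
Filtering on B <= 12 leaves {(40, 18, 26, 9, 17), (40, 18, 26, 9, 20), (40, 18, 26, 9, 21), (40, 18, 26, 9, 37), (40, 18, 26, 9, 40), (40, 31, 3, 12, 17), (40, 31, 3, 12, 20), (40, 31, 3, 12, 21), (40, 31, 3, 12, 37), (40, 31, 3, 12, 40), (40, 35, 15, 7, 17), (40, 35, 15, 7, 20), (40, 35, 15, 7, 21), (40, 35, 15, 7, 37), (40, 35, 15, 7, 40)}.
Keep only column(s) B, G, A: {(12, 40, 17), (12, 40, 20), (12, 40, 21), (12, 40, 37), (12, 40, 40), (7, 40, 17), (7, 40, 20), (7, 40, 21), (7, 40, 37), (7, 40, 40), (9, 40, 17), (9, 40, 20), (9, 40, 21), (9, 40, 37), (9, 40, 40)}
Filtering on A != 21 and B >= 9 leaves {(12, 40, 17), (12, 40, 20), (12, 40, 37), (12, 40, 40), (9, 40, 17), (9, 40, 20), (9, 40, 37), (9, 40, 40)}.

{(12, 40, 17), (12, 40, 20), (12, 40, 37), (12, 40, 40), (9, 40, 17), (9, 40, 20), (9, 40, 37), (9, 40, 40)}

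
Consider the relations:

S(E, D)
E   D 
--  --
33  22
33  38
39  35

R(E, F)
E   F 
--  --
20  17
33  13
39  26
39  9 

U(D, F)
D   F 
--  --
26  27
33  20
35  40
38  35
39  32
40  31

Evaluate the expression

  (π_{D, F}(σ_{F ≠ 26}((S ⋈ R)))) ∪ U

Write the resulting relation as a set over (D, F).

{(22, 13), (26, 27), (33, 20), (35, 40), (35, 9), (38, 13), (38, 35), (39, 32), (40, 31)}

Natural join on E: {(33, 22, 13), (33, 38, 13), (39, 35, 26), (39, 35, 9)}
Selection F ≠ 26: {(33, 22, 13), (33, 38, 13), (39, 35, 9)}
π[D, F]: project onto (D, F) → {(22, 13), (35, 9), (38, 13)}
Set union of the two operands is {(22, 13), (26, 27), (33, 20), (35, 40), (35, 9), (38, 13), (38, 35), (39, 32), (40, 31)}.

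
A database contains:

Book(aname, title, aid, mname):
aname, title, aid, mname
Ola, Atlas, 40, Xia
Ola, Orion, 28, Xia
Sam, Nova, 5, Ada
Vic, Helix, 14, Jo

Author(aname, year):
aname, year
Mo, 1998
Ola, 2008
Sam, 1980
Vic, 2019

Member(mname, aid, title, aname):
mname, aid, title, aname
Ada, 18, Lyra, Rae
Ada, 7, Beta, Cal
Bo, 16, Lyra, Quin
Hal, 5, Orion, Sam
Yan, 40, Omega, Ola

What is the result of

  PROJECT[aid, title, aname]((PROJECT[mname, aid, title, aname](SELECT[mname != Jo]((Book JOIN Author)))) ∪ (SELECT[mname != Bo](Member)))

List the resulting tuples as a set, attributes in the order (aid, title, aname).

{(18, Lyra, Rae), (28, Orion, Ola), (40, Atlas, Ola), (40, Omega, Ola), (5, Nova, Sam), (5, Orion, Sam), (7, Beta, Cal)}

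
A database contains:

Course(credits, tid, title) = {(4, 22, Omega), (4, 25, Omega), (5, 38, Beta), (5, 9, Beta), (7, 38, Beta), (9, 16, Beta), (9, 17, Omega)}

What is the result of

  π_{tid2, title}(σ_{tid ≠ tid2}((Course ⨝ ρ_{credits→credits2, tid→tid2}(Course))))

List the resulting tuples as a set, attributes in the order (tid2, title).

{(16, Beta), (17, Omega), (22, Omega), (25, Omega), (38, Beta), (9, Beta)}

ρ[credits→credits2, tid→tid2]: schema becomes (credits2, tid2, title); tuples unchanged.
Course ⋈ ρ_{credits→credits2, tid→tid2}(Course) (natural join on title): {(4, 22, Omega, 4, 22), (4, 22, Omega, 4, 25), (4, 22, Omega, 9, 17), (4, 25, Omega, 4, 22), (4, 25, Omega, 4, 25), (4, 25, Omega, 9, 17), (5, 38, Beta, 5, 38), (5, 38, Beta, 5, 9), (5, 38, Beta, 7, 38), (5, 38, Beta, 9, 16), (5, 9, Beta, 5, 38), (5, 9, Beta, 5, 9), (5, 9, Beta, 7, 38), (5, 9, Beta, 9, 16), (7, 38, Beta, 5, 38), (7, 38, Beta, 5, 9), (7, 38, Beta, 7, 38), (7, 38, Beta, 9, 16), (9, 16, Beta, 5, 38), (9, 16, Beta, 5, 9), (9, 16, Beta, 7, 38), (9, 16, Beta, 9, 16), (9, 17, Omega, 4, 22), (9, 17, Omega, 4, 25), (9, 17, Omega, 9, 17)}
Filtering on tid ≠ tid2 leaves {(4, 22, Omega, 4, 25), (4, 22, Omega, 9, 17), (4, 25, Omega, 4, 22), (4, 25, Omega, 9, 17), (5, 38, Beta, 5, 9), (5, 38, Beta, 9, 16), (5, 9, Beta, 5, 38), (5, 9, Beta, 7, 38), (5, 9, Beta, 9, 16), (7, 38, Beta, 5, 9), (7, 38, Beta, 9, 16), (9, 16, Beta, 5, 38), (9, 16, Beta, 5, 9), (9, 16, Beta, 7, 38), (9, 17, Omega, 4, 22), (9, 17, Omega, 4, 25)}.
π[tid2, title]: project onto (tid2, title) (10 duplicate(s) eliminated) → {(16, Beta), (17, Omega), (22, Omega), (25, Omega), (38, Beta), (9, Beta)}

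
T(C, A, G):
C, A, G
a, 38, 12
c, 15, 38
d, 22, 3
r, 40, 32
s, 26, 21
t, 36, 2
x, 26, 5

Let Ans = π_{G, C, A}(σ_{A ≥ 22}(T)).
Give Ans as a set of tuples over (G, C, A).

Selection A ≥ 22: {(a, 38, 12), (d, 22, 3), (r, 40, 32), (s, 26, 21), (t, 36, 2), (x, 26, 5)}
Projecting to G, C, A: {(12, a, 38), (2, t, 36), (21, s, 26), (3, d, 22), (32, r, 40), (5, x, 26)}

{(12, a, 38), (2, t, 36), (21, s, 26), (3, d, 22), (32, r, 40), (5, x, 26)}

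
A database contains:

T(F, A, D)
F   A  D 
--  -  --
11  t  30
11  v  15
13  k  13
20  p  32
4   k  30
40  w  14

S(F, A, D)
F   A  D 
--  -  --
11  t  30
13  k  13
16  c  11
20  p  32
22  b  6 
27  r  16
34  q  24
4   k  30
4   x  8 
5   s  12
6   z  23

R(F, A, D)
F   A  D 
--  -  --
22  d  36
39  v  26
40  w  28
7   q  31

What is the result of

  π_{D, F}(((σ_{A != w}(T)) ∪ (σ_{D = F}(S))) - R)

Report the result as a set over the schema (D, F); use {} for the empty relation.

{(13, 13), (15, 11), (30, 11), (30, 4), (32, 20)}

Apply σ_{A != w}; surviving tuples: {(11, t, 30), (11, v, 15), (13, k, 13), (20, p, 32), (4, k, 30)}
Apply σ_{D = F}; surviving tuples: {(13, k, 13)}
Union: {(11, t, 30), (11, v, 15), (13, k, 13), (20, p, 32), (4, k, 30)} with {(13, k, 13)} → {(11, t, 30), (11, v, 15), (13, k, 13), (20, p, 32), (4, k, 30)}
Difference: {(11, t, 30), (11, v, 15), (13, k, 13), (20, p, 32), (4, k, 30)} with {(22, d, 36), (39, v, 26), (40, w, 28), (7, q, 31)} → {(11, t, 30), (11, v, 15), (13, k, 13), (20, p, 32), (4, k, 30)}
π[D, F]: project onto (D, F) → {(13, 13), (15, 11), (30, 11), (30, 4), (32, 20)}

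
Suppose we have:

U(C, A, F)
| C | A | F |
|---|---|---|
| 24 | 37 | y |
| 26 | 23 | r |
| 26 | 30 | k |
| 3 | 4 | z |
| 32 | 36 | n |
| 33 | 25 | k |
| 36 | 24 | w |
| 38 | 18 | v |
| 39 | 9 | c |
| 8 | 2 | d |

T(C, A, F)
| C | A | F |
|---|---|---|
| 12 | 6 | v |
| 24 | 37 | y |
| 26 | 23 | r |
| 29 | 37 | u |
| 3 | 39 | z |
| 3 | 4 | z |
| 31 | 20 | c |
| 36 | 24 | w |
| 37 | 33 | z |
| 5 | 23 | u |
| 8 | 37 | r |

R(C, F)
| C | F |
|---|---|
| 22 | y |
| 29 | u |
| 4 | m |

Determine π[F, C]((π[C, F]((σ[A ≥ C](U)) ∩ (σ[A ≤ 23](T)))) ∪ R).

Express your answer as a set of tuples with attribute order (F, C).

{(m, 4), (u, 29), (y, 22), (z, 3)}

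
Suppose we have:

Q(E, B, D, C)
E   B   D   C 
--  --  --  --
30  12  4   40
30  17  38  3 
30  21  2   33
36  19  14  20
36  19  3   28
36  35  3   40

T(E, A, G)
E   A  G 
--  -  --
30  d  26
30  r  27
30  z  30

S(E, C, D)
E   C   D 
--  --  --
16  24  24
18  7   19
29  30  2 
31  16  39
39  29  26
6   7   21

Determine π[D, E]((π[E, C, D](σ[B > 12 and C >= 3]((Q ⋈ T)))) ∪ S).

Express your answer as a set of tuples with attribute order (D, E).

Joining Q and T on E yields {(30, 12, 4, 40, d, 26), (30, 12, 4, 40, r, 27), (30, 12, 4, 40, z, 30), (30, 17, 38, 3, d, 26), (30, 17, 38, 3, r, 27), (30, 17, 38, 3, z, 30), (30, 21, 2, 33, d, 26), (30, 21, 2, 33, r, 27), (30, 21, 2, 33, z, 30)}.
Filtering on B > 12 and C >= 3 leaves {(30, 17, 38, 3, d, 26), (30, 17, 38, 3, r, 27), (30, 17, 38, 3, z, 30), (30, 21, 2, 33, d, 26), (30, 21, 2, 33, r, 27), (30, 21, 2, 33, z, 30)}.
π[E, C, D]: project onto (E, C, D) (4 duplicate(s) eliminated) → {(30, 3, 38), (30, 33, 2)}
Taking the union: {(16, 24, 24), (18, 7, 19), (29, 30, 2), (30, 3, 38), (30, 33, 2), (31, 16, 39), (39, 29, 26), (6, 7, 21)}
π[D, E]: project onto (D, E) → {(19, 18), (2, 29), (2, 30), (21, 6), (24, 16), (26, 39), (38, 30), (39, 31)}

{(19, 18), (2, 29), (2, 30), (21, 6), (24, 16), (26, 39), (38, 30), (39, 31)}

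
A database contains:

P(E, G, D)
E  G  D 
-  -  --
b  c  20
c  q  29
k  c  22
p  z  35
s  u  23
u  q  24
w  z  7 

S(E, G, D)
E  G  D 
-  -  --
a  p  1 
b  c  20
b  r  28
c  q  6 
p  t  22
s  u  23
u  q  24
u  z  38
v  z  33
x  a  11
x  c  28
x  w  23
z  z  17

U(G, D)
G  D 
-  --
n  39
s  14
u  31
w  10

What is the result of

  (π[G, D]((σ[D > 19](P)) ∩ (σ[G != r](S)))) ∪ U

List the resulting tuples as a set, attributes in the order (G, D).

{(c, 20), (n, 39), (q, 24), (s, 14), (u, 23), (u, 31), (w, 10)}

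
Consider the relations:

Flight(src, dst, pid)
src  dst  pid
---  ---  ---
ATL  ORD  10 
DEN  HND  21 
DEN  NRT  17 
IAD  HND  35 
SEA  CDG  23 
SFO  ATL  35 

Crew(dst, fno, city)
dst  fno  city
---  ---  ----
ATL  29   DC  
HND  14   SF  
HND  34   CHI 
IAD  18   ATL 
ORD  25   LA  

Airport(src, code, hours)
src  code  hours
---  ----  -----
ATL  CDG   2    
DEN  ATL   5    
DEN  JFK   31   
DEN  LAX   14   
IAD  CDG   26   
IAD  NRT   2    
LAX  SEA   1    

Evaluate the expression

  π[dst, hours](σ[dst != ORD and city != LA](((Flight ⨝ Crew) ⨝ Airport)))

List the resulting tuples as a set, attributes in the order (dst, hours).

Flight ⋈ Crew (natural join on dst): {(ATL, ORD, 10, 25, LA), (DEN, HND, 21, 14, SF), (DEN, HND, 21, 34, CHI), (IAD, HND, 35, 14, SF), (IAD, HND, 35, 34, CHI), (SFO, ATL, 35, 29, DC)}
(Flight ⨝ Crew) ⋈ Airport (natural join on src): {(ATL, ORD, 10, 25, LA, CDG, 2), (DEN, HND, 21, 14, SF, ATL, 5), (DEN, HND, 21, 14, SF, JFK, 31), (DEN, HND, 21, 14, SF, LAX, 14), (DEN, HND, 21, 34, CHI, ATL, 5), (DEN, HND, 21, 34, CHI, JFK, 31), (DEN, HND, 21, 34, CHI, LAX, 14), (IAD, HND, 35, 14, SF, CDG, 26), (IAD, HND, 35, 14, SF, NRT, 2), (IAD, HND, 35, 34, CHI, CDG, 26), (IAD, HND, 35, 34, CHI, NRT, 2)}
Apply σ_{dst != ORD and city != LA}; surviving tuples: {(DEN, HND, 21, 14, SF, ATL, 5), (DEN, HND, 21, 14, SF, JFK, 31), (DEN, HND, 21, 14, SF, LAX, 14), (DEN, HND, 21, 34, CHI, ATL, 5), (DEN, HND, 21, 34, CHI, JFK, 31), (DEN, HND, 21, 34, CHI, LAX, 14), (IAD, HND, 35, 14, SF, CDG, 26), (IAD, HND, 35, 14, SF, NRT, 2), (IAD, HND, 35, 34, CHI, CDG, 26), (IAD, HND, 35, 34, CHI, NRT, 2)}
Keep only column(s) dst, hours (5 duplicate(s) eliminated): {(HND, 14), (HND, 2), (HND, 26), (HND, 31), (HND, 5)}

{(HND, 14), (HND, 2), (HND, 26), (HND, 31), (HND, 5)}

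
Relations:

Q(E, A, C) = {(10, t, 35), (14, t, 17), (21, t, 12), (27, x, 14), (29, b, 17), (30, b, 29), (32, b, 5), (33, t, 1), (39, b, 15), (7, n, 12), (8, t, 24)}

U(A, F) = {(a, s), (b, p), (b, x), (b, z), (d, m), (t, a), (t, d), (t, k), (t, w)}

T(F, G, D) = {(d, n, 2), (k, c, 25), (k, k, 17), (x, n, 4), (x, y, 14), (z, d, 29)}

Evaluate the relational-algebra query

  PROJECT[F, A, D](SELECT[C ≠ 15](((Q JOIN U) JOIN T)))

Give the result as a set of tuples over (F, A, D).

Q ⋈ U (natural join on A): {(10, t, 35, a), (10, t, 35, d), (10, t, 35, k), (10, t, 35, w), (14, t, 17, a), (14, t, 17, d), (14, t, 17, k), (14, t, 17, w), (21, t, 12, a), (21, t, 12, d), (21, t, 12, k), (21, t, 12, w), (29, b, 17, p), (29, b, 17, x), (29, b, 17, z), (30, b, 29, p), (30, b, 29, x), (30, b, 29, z), (32, b, 5, p), (32, b, 5, x), (32, b, 5, z), (33, t, 1, a), (33, t, 1, d), (33, t, 1, k), (33, t, 1, w), (39, b, 15, p), (39, b, 15, x), (39, b, 15, z), (8, t, 24, a), (8, t, 24, d), (8, t, 24, k), (8, t, 24, w)}
(Q JOIN U) ⋈ T (natural join on F): {(10, t, 35, d, n, 2), (10, t, 35, k, c, 25), (10, t, 35, k, k, 17), (14, t, 17, d, n, 2), (14, t, 17, k, c, 25), (14, t, 17, k, k, 17), (21, t, 12, d, n, 2), (21, t, 12, k, c, 25), (21, t, 12, k, k, 17), (29, b, 17, x, n, 4), (29, b, 17, x, y, 14), (29, b, 17, z, d, 29), (30, b, 29, x, n, 4), (30, b, 29, x, y, 14), (30, b, 29, z, d, 29), (32, b, 5, x, n, 4), (32, b, 5, x, y, 14), (32, b, 5, z, d, 29), (33, t, 1, d, n, 2), (33, t, 1, k, c, 25), (33, t, 1, k, k, 17), (39, b, 15, x, n, 4), (39, b, 15, x, y, 14), (39, b, 15, z, d, 29), (8, t, 24, d, n, 2), (8, t, 24, k, c, 25), (8, t, 24, k, k, 17)}
σ[C ≠ 15]: keep tuples satisfying C ≠ 15 → {(10, t, 35, d, n, 2), (10, t, 35, k, c, 25), (10, t, 35, k, k, 17), (14, t, 17, d, n, 2), (14, t, 17, k, c, 25), (14, t, 17, k, k, 17), (21, t, 12, d, n, 2), (21, t, 12, k, c, 25), (21, t, 12, k, k, 17), (29, b, 17, x, n, 4), (29, b, 17, x, y, 14), (29, b, 17, z, d, 29), (30, b, 29, x, n, 4), (30, b, 29, x, y, 14), (30, b, 29, z, d, 29), (32, b, 5, x, n, 4), (32, b, 5, x, y, 14), (32, b, 5, z, d, 29), (33, t, 1, d, n, 2), (33, t, 1, k, c, 25), (33, t, 1, k, k, 17), (8, t, 24, d, n, 2), (8, t, 24, k, c, 25), (8, t, 24, k, k, 17)}
π_{F, A, D} gives {(d, t, 2), (k, t, 17), (k, t, 25), (x, b, 14), (x, b, 4), (z, b, 29)} (18 duplicate(s) eliminated).

{(d, t, 2), (k, t, 17), (k, t, 25), (x, b, 14), (x, b, 4), (z, b, 29)}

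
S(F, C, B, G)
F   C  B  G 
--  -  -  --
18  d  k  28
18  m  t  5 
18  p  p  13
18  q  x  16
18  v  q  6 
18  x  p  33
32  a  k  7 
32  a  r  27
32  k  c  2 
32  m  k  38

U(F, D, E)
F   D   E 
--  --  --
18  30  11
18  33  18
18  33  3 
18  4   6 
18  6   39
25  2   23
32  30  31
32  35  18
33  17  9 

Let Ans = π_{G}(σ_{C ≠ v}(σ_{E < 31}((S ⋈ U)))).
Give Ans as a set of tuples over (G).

S ⋈ U (natural join on F): {(18, d, k, 28, 30, 11), (18, d, k, 28, 33, 18), (18, d, k, 28, 33, 3), (18, d, k, 28, 4, 6), (18, d, k, 28, 6, 39), (18, m, t, 5, 30, 11), (18, m, t, 5, 33, 18), (18, m, t, 5, 33, 3), (18, m, t, 5, 4, 6), (18, m, t, 5, 6, 39), (18, p, p, 13, 30, 11), (18, p, p, 13, 33, 18), (18, p, p, 13, 33, 3), (18, p, p, 13, 4, 6), (18, p, p, 13, 6, 39), (18, q, x, 16, 30, 11), (18, q, x, 16, 33, 18), (18, q, x, 16, 33, 3), (18, q, x, 16, 4, 6), (18, q, x, 16, 6, 39), (18, v, q, 6, 30, 11), (18, v, q, 6, 33, 18), (18, v, q, 6, 33, 3), (18, v, q, 6, 4, 6), (18, v, q, 6, 6, 39), (18, x, p, 33, 30, 11), (18, x, p, 33, 33, 18), (18, x, p, 33, 33, 3), (18, x, p, 33, 4, 6), (18, x, p, 33, 6, 39), (32, a, k, 7, 30, 31), (32, a, k, 7, 35, 18), (32, a, r, 27, 30, 31), (32, a, r, 27, 35, 18), (32, k, c, 2, 30, 31), (32, k, c, 2, 35, 18), (32, m, k, 38, 30, 31), (32, m, k, 38, 35, 18)}
Selection E < 31: {(18, d, k, 28, 30, 11), (18, d, k, 28, 33, 18), (18, d, k, 28, 33, 3), (18, d, k, 28, 4, 6), (18, m, t, 5, 30, 11), (18, m, t, 5, 33, 18), (18, m, t, 5, 33, 3), (18, m, t, 5, 4, 6), (18, p, p, 13, 30, 11), (18, p, p, 13, 33, 18), (18, p, p, 13, 33, 3), (18, p, p, 13, 4, 6), (18, q, x, 16, 30, 11), (18, q, x, 16, 33, 18), (18, q, x, 16, 33, 3), (18, q, x, 16, 4, 6), (18, v, q, 6, 30, 11), (18, v, q, 6, 33, 18), (18, v, q, 6, 33, 3), (18, v, q, 6, 4, 6), (18, x, p, 33, 30, 11), (18, x, p, 33, 33, 18), (18, x, p, 33, 33, 3), (18, x, p, 33, 4, 6), (32, a, k, 7, 35, 18), (32, a, r, 27, 35, 18), (32, k, c, 2, 35, 18), (32, m, k, 38, 35, 18)}
Selection C ≠ v: {(18, d, k, 28, 30, 11), (18, d, k, 28, 33, 18), (18, d, k, 28, 33, 3), (18, d, k, 28, 4, 6), (18, m, t, 5, 30, 11), (18, m, t, 5, 33, 18), (18, m, t, 5, 33, 3), (18, m, t, 5, 4, 6), (18, p, p, 13, 30, 11), (18, p, p, 13, 33, 18), (18, p, p, 13, 33, 3), (18, p, p, 13, 4, 6), (18, q, x, 16, 30, 11), (18, q, x, 16, 33, 18), (18, q, x, 16, 33, 3), (18, q, x, 16, 4, 6), (18, x, p, 33, 30, 11), (18, x, p, 33, 33, 18), (18, x, p, 33, 33, 3), (18, x, p, 33, 4, 6), (32, a, k, 7, 35, 18), (32, a, r, 27, 35, 18), (32, k, c, 2, 35, 18), (32, m, k, 38, 35, 18)}
Keep only column(s) G (15 duplicate(s) eliminated): {13, 16, 2, 27, 28, 33, 38, 5, 7}

{13, 16, 2, 27, 28, 33, 38, 5, 7}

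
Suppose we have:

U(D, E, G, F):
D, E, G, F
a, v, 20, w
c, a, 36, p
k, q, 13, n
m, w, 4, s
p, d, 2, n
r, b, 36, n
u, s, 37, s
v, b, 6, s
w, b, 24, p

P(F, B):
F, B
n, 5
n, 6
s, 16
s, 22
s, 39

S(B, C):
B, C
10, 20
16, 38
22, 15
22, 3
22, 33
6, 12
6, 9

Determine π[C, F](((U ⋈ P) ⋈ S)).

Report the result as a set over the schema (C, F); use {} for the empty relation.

Joining U and P on F yields {(k, q, 13, n, 5), (k, q, 13, n, 6), (m, w, 4, s, 16), (m, w, 4, s, 22), (m, w, 4, s, 39), (p, d, 2, n, 5), (p, d, 2, n, 6), (r, b, 36, n, 5), (r, b, 36, n, 6), (u, s, 37, s, 16), (u, s, 37, s, 22), (u, s, 37, s, 39), (v, b, 6, s, 16), (v, b, 6, s, 22), (v, b, 6, s, 39)}.
Joining (U ⋈ P) and S on B yields {(k, q, 13, n, 6, 12), (k, q, 13, n, 6, 9), (m, w, 4, s, 16, 38), (m, w, 4, s, 22, 15), (m, w, 4, s, 22, 3), (m, w, 4, s, 22, 33), (p, d, 2, n, 6, 12), (p, d, 2, n, 6, 9), (r, b, 36, n, 6, 12), (r, b, 36, n, 6, 9), (u, s, 37, s, 16, 38), (u, s, 37, s, 22, 15), (u, s, 37, s, 22, 3), (u, s, 37, s, 22, 33), (v, b, 6, s, 16, 38), (v, b, 6, s, 22, 15), (v, b, 6, s, 22, 3), (v, b, 6, s, 22, 33)}.
Projecting to C, F (12 duplicate(s) eliminated): {(12, n), (15, s), (3, s), (33, s), (38, s), (9, n)}

{(12, n), (15, s), (3, s), (33, s), (38, s), (9, n)}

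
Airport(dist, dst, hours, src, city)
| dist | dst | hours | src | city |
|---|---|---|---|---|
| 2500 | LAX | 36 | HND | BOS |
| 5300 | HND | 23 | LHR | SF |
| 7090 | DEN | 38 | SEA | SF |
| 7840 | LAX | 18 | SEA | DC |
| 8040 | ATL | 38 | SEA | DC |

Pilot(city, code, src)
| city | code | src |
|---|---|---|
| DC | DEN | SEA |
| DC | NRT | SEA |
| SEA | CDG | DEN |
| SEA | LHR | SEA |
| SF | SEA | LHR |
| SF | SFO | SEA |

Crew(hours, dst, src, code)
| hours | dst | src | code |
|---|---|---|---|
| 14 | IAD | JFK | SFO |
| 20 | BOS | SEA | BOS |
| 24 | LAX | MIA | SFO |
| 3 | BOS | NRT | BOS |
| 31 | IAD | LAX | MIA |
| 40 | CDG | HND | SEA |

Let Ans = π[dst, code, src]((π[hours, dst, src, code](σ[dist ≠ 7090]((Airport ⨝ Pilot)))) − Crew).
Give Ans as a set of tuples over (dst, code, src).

{(ATL, DEN, SEA), (ATL, NRT, SEA), (HND, SEA, LHR), (LAX, DEN, SEA), (LAX, NRT, SEA)}

Joining Airport and Pilot on src, city yields {(5300, HND, 23, LHR, SF, SEA), (7090, DEN, 38, SEA, SF, SFO), (7840, LAX, 18, SEA, DC, DEN), (7840, LAX, 18, SEA, DC, NRT), (8040, ATL, 38, SEA, DC, DEN), (8040, ATL, 38, SEA, DC, NRT)}.
σ[dist ≠ 7090]: keep tuples satisfying dist ≠ 7090 → {(5300, HND, 23, LHR, SF, SEA), (7840, LAX, 18, SEA, DC, DEN), (7840, LAX, 18, SEA, DC, NRT), (8040, ATL, 38, SEA, DC, DEN), (8040, ATL, 38, SEA, DC, NRT)}
π_{hours, dst, src, code} gives {(18, LAX, SEA, DEN), (18, LAX, SEA, NRT), (23, HND, LHR, SEA), (38, ATL, SEA, DEN), (38, ATL, SEA, NRT)}.
Taking the difference: {(18, LAX, SEA, DEN), (18, LAX, SEA, NRT), (23, HND, LHR, SEA), (38, ATL, SEA, DEN), (38, ATL, SEA, NRT)}
π_{dst, code, src} gives {(ATL, DEN, SEA), (ATL, NRT, SEA), (HND, SEA, LHR), (LAX, DEN, SEA), (LAX, NRT, SEA)}.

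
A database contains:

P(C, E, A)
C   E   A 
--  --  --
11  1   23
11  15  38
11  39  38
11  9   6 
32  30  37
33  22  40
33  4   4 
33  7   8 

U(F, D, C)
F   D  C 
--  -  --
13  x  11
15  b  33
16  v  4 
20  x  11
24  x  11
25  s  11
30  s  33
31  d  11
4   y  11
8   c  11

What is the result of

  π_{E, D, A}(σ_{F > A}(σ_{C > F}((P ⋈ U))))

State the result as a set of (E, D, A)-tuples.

{(4, b, 4), (4, s, 4), (7, b, 8), (7, s, 8), (9, c, 6)}

P ⋈ U (natural join on C): {(11, 1, 23, 13, x), (11, 1, 23, 20, x), (11, 1, 23, 24, x), (11, 1, 23, 25, s), (11, 1, 23, 31, d), (11, 1, 23, 4, y), (11, 1, 23, 8, c), (11, 15, 38, 13, x), (11, 15, 38, 20, x), (11, 15, 38, 24, x), (11, 15, 38, 25, s), (11, 15, 38, 31, d), (11, 15, 38, 4, y), (11, 15, 38, 8, c), (11, 39, 38, 13, x), (11, 39, 38, 20, x), (11, 39, 38, 24, x), (11, 39, 38, 25, s), (11, 39, 38, 31, d), (11, 39, 38, 4, y), (11, 39, 38, 8, c), (11, 9, 6, 13, x), (11, 9, 6, 20, x), (11, 9, 6, 24, x), (11, 9, 6, 25, s), (11, 9, 6, 31, d), (11, 9, 6, 4, y), (11, 9, 6, 8, c), (33, 22, 40, 15, b), (33, 22, 40, 30, s), (33, 4, 4, 15, b), (33, 4, 4, 30, s), (33, 7, 8, 15, b), (33, 7, 8, 30, s)}
σ[C > F]: keep tuples satisfying C > F → {(11, 1, 23, 4, y), (11, 1, 23, 8, c), (11, 15, 38, 4, y), (11, 15, 38, 8, c), (11, 39, 38, 4, y), (11, 39, 38, 8, c), (11, 9, 6, 4, y), (11, 9, 6, 8, c), (33, 22, 40, 15, b), (33, 22, 40, 30, s), (33, 4, 4, 15, b), (33, 4, 4, 30, s), (33, 7, 8, 15, b), (33, 7, 8, 30, s)}
σ[F > A]: keep tuples satisfying F > A → {(11, 9, 6, 8, c), (33, 4, 4, 15, b), (33, 4, 4, 30, s), (33, 7, 8, 15, b), (33, 7, 8, 30, s)}
Projecting to E, D, A: {(4, b, 4), (4, s, 4), (7, b, 8), (7, s, 8), (9, c, 6)}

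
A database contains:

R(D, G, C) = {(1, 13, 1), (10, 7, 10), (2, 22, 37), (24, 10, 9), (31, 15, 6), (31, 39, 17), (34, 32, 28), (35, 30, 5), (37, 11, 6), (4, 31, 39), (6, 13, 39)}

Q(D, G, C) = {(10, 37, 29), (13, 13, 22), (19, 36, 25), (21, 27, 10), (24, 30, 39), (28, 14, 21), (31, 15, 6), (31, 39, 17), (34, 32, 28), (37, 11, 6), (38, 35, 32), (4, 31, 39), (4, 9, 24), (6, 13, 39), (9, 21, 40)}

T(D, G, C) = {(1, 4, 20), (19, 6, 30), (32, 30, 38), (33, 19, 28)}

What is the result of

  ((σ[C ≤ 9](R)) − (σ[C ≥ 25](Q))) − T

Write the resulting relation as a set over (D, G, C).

Filtering on C ≤ 9 leaves {(1, 13, 1), (24, 10, 9), (31, 15, 6), (35, 30, 5), (37, 11, 6)}.
Filtering on C ≥ 25 leaves {(10, 37, 29), (19, 36, 25), (24, 30, 39), (34, 32, 28), (38, 35, 32), (4, 31, 39), (6, 13, 39), (9, 21, 40)}.
Taking the difference: {(1, 13, 1), (24, 10, 9), (31, 15, 6), (35, 30, 5), (37, 11, 6)}
Taking the difference: {(1, 13, 1), (24, 10, 9), (31, 15, 6), (35, 30, 5), (37, 11, 6)}

{(1, 13, 1), (24, 10, 9), (31, 15, 6), (35, 30, 5), (37, 11, 6)}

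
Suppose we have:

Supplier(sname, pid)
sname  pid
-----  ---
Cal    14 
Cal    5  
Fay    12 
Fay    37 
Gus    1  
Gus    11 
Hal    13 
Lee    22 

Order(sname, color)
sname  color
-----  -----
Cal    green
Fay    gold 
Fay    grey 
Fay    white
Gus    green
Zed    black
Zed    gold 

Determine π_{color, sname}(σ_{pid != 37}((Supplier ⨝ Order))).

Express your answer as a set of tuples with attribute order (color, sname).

Natural join on sname: {(Cal, 14, green), (Cal, 5, green), (Fay, 12, gold), (Fay, 12, grey), (Fay, 12, white), (Fay, 37, gold), (Fay, 37, grey), (Fay, 37, white), (Gus, 1, green), (Gus, 11, green)}
Apply σ_{pid != 37}; surviving tuples: {(Cal, 14, green), (Cal, 5, green), (Fay, 12, gold), (Fay, 12, grey), (Fay, 12, white), (Gus, 1, green), (Gus, 11, green)}
π[color, sname]: project onto (color, sname) (2 duplicate(s) eliminated) → {(gold, Fay), (green, Cal), (green, Gus), (grey, Fay), (white, Fay)}

{(gold, Fay), (green, Cal), (green, Gus), (grey, Fay), (white, Fay)}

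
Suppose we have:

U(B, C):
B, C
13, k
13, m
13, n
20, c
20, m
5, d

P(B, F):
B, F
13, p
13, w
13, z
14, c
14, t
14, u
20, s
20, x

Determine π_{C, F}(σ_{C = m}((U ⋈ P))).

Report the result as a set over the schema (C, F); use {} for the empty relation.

U ⋈ P (natural join on B): {(13, k, p), (13, k, w), (13, k, z), (13, m, p), (13, m, w), (13, m, z), (13, n, p), (13, n, w), (13, n, z), (20, c, s), (20, c, x), (20, m, s), (20, m, x)}
σ[C = m]: keep tuples satisfying C = m → {(13, m, p), (13, m, w), (13, m, z), (20, m, s), (20, m, x)}
π[C, F]: project onto (C, F) → {(m, p), (m, s), (m, w), (m, x), (m, z)}

{(m, p), (m, s), (m, w), (m, x), (m, z)}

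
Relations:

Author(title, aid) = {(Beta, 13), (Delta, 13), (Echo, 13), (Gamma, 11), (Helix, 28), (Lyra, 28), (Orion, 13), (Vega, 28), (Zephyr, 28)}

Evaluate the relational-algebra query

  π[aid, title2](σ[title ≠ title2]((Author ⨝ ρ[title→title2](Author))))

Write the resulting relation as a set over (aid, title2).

ρ[title→title2]: schema becomes (title2, aid); tuples unchanged.
Natural join on aid: {(Beta, 13, Beta), (Beta, 13, Delta), (Beta, 13, Echo), (Beta, 13, Orion), (Delta, 13, Beta), (Delta, 13, Delta), (Delta, 13, Echo), (Delta, 13, Orion), (Echo, 13, Beta), (Echo, 13, Delta), (Echo, 13, Echo), (Echo, 13, Orion), (Gamma, 11, Gamma), (Helix, 28, Helix), (Helix, 28, Lyra), (Helix, 28, Vega), (Helix, 28, Zephyr), (Lyra, 28, Helix), (Lyra, 28, Lyra), (Lyra, 28, Vega), (Lyra, 28, Zephyr), (Orion, 13, Beta), (Orion, 13, Delta), (Orion, 13, Echo), (Orion, 13, Orion), (Vega, 28, Helix), (Vega, 28, Lyra), (Vega, 28, Vega), (Vega, 28, Zephyr), (Zephyr, 28, Helix), (Zephyr, 28, Lyra), (Zephyr, 28, Vega), (Zephyr, 28, Zephyr)}
Selection title ≠ title2: {(Beta, 13, Delta), (Beta, 13, Echo), (Beta, 13, Orion), (Delta, 13, Beta), (Delta, 13, Echo), (Delta, 13, Orion), (Echo, 13, Beta), (Echo, 13, Delta), (Echo, 13, Orion), (Helix, 28, Lyra), (Helix, 28, Vega), (Helix, 28, Zephyr), (Lyra, 28, Helix), (Lyra, 28, Vega), (Lyra, 28, Zephyr), (Orion, 13, Beta), (Orion, 13, Delta), (Orion, 13, Echo), (Vega, 28, Helix), (Vega, 28, Lyra), (Vega, 28, Zephyr), (Zephyr, 28, Helix), (Zephyr, 28, Lyra), (Zephyr, 28, Vega)}
Keep only column(s) aid, title2 (16 duplicate(s) eliminated): {(13, Beta), (13, Delta), (13, Echo), (13, Orion), (28, Helix), (28, Lyra), (28, Vega), (28, Zephyr)}

{(13, Beta), (13, Delta), (13, Echo), (13, Orion), (28, Helix), (28, Lyra), (28, Vega), (28, Zephyr)}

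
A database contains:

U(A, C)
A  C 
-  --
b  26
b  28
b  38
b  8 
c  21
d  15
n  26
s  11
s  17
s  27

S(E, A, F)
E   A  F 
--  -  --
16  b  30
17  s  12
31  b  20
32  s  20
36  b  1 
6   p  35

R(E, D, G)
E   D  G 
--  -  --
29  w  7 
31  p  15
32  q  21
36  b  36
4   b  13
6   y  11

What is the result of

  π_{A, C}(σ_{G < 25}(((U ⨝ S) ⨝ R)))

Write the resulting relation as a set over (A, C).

Natural join on A: {(b, 26, 16, 30), (b, 26, 31, 20), (b, 26, 36, 1), (b, 28, 16, 30), (b, 28, 31, 20), (b, 28, 36, 1), (b, 38, 16, 30), (b, 38, 31, 20), (b, 38, 36, 1), (b, 8, 16, 30), (b, 8, 31, 20), (b, 8, 36, 1), (s, 11, 17, 12), (s, 11, 32, 20), (s, 17, 17, 12), (s, 17, 32, 20), (s, 27, 17, 12), (s, 27, 32, 20)}
Natural join on E: {(b, 26, 31, 20, p, 15), (b, 26, 36, 1, b, 36), (b, 28, 31, 20, p, 15), (b, 28, 36, 1, b, 36), (b, 38, 31, 20, p, 15), (b, 38, 36, 1, b, 36), (b, 8, 31, 20, p, 15), (b, 8, 36, 1, b, 36), (s, 11, 32, 20, q, 21), (s, 17, 32, 20, q, 21), (s, 27, 32, 20, q, 21)}
Selection G < 25: {(b, 26, 31, 20, p, 15), (b, 28, 31, 20, p, 15), (b, 38, 31, 20, p, 15), (b, 8, 31, 20, p, 15), (s, 11, 32, 20, q, 21), (s, 17, 32, 20, q, 21), (s, 27, 32, 20, q, 21)}
π_{A, C} gives {(b, 26), (b, 28), (b, 38), (b, 8), (s, 11), (s, 17), (s, 27)}.

{(b, 26), (b, 28), (b, 38), (b, 8), (s, 11), (s, 17), (s, 27)}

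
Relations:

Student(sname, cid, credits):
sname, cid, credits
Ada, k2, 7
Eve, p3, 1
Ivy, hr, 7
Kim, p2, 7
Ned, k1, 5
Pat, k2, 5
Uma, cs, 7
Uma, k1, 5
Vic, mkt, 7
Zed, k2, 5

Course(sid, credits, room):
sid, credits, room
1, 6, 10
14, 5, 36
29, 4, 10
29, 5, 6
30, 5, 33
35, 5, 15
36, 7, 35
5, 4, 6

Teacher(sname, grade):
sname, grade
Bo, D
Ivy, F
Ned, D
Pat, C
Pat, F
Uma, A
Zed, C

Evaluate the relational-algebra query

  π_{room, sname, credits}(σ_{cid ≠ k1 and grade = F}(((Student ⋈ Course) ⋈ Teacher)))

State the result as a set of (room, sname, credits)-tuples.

{(15, Pat, 5), (33, Pat, 5), (35, Ivy, 7), (36, Pat, 5), (6, Pat, 5)}

Student ⋈ Course (natural join on credits): {(Ada, k2, 7, 36, 35), (Ivy, hr, 7, 36, 35), (Kim, p2, 7, 36, 35), (Ned, k1, 5, 14, 36), (Ned, k1, 5, 29, 6), (Ned, k1, 5, 30, 33), (Ned, k1, 5, 35, 15), (Pat, k2, 5, 14, 36), (Pat, k2, 5, 29, 6), (Pat, k2, 5, 30, 33), (Pat, k2, 5, 35, 15), (Uma, cs, 7, 36, 35), (Uma, k1, 5, 14, 36), (Uma, k1, 5, 29, 6), (Uma, k1, 5, 30, 33), (Uma, k1, 5, 35, 15), (Vic, mkt, 7, 36, 35), (Zed, k2, 5, 14, 36), (Zed, k2, 5, 29, 6), (Zed, k2, 5, 30, 33), (Zed, k2, 5, 35, 15)}
(Student ⋈ Course) ⋈ Teacher (natural join on sname): {(Ivy, hr, 7, 36, 35, F), (Ned, k1, 5, 14, 36, D), (Ned, k1, 5, 29, 6, D), (Ned, k1, 5, 30, 33, D), (Ned, k1, 5, 35, 15, D), (Pat, k2, 5, 14, 36, C), (Pat, k2, 5, 14, 36, F), (Pat, k2, 5, 29, 6, C), (Pat, k2, 5, 29, 6, F), (Pat, k2, 5, 30, 33, C), (Pat, k2, 5, 30, 33, F), (Pat, k2, 5, 35, 15, C), (Pat, k2, 5, 35, 15, F), (Uma, cs, 7, 36, 35, A), (Uma, k1, 5, 14, 36, A), (Uma, k1, 5, 29, 6, A), (Uma, k1, 5, 30, 33, A), (Uma, k1, 5, 35, 15, A), (Zed, k2, 5, 14, 36, C), (Zed, k2, 5, 29, 6, C), (Zed, k2, 5, 30, 33, C), (Zed, k2, 5, 35, 15, C)}
Filtering on cid ≠ k1 and grade = F leaves {(Ivy, hr, 7, 36, 35, F), (Pat, k2, 5, 14, 36, F), (Pat, k2, 5, 29, 6, F), (Pat, k2, 5, 30, 33, F), (Pat, k2, 5, 35, 15, F)}.
Keep only column(s) room, sname, credits: {(15, Pat, 5), (33, Pat, 5), (35, Ivy, 7), (36, Pat, 5), (6, Pat, 5)}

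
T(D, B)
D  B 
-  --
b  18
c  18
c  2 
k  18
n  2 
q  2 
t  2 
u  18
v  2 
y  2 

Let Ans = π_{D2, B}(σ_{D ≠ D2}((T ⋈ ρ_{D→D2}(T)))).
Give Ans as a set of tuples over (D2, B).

ρ[D→D2]: schema becomes (D2, B); tuples unchanged.
Natural join on B: {(b, 18, b), (b, 18, c), (b, 18, k), (b, 18, u), (c, 18, b), (c, 18, c), (c, 18, k), (c, 18, u), (c, 2, c), (c, 2, n), (c, 2, q), (c, 2, t), (c, 2, v), (c, 2, y), (k, 18, b), (k, 18, c), (k, 18, k), (k, 18, u), (n, 2, c), (n, 2, n), (n, 2, q), (n, 2, t), (n, 2, v), (n, 2, y), (q, 2, c), (q, 2, n), (q, 2, q), (q, 2, t), (q, 2, v), (q, 2, y), (t, 2, c), (t, 2, n), (t, 2, q), (t, 2, t), (t, 2, v), (t, 2, y), (u, 18, b), (u, 18, c), (u, 18, k), (u, 18, u), (v, 2, c), (v, 2, n), (v, 2, q), (v, 2, t), (v, 2, v), (v, 2, y), (y, 2, c), (y, 2, n), (y, 2, q), (y, 2, t), (y, 2, v), (y, 2, y)}
Filtering on D ≠ D2 leaves {(b, 18, c), (b, 18, k), (b, 18, u), (c, 18, b), (c, 18, k), (c, 18, u), (c, 2, n), (c, 2, q), (c, 2, t), (c, 2, v), (c, 2, y), (k, 18, b), (k, 18, c), (k, 18, u), (n, 2, c), (n, 2, q), (n, 2, t), (n, 2, v), (n, 2, y), (q, 2, c), (q, 2, n), (q, 2, t), (q, 2, v), (q, 2, y), (t, 2, c), (t, 2, n), (t, 2, q), (t, 2, v), (t, 2, y), (u, 18, b), (u, 18, c), (u, 18, k), (v, 2, c), (v, 2, n), (v, 2, q), (v, 2, t), (v, 2, y), (y, 2, c), (y, 2, n), (y, 2, q), (y, 2, t), (y, 2, v)}.
Projecting to D2, B (32 duplicate(s) eliminated): {(b, 18), (c, 18), (c, 2), (k, 18), (n, 2), (q, 2), (t, 2), (u, 18), (v, 2), (y, 2)}

{(b, 18), (c, 18), (c, 2), (k, 18), (n, 2), (q, 2), (t, 2), (u, 18), (v, 2), (y, 2)}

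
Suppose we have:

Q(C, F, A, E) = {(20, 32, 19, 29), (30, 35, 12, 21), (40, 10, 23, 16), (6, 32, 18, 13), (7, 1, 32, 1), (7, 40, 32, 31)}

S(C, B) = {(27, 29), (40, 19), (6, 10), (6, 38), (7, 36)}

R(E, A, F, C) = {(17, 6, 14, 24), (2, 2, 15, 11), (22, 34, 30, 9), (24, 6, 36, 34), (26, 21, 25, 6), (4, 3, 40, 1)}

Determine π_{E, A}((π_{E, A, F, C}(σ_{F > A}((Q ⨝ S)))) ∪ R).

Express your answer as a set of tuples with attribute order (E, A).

Joining Q and S on C yields {(40, 10, 23, 16, 19), (6, 32, 18, 13, 10), (6, 32, 18, 13, 38), (7, 1, 32, 1, 36), (7, 40, 32, 31, 36)}.
Apply σ_{F > A}; surviving tuples: {(6, 32, 18, 13, 10), (6, 32, 18, 13, 38), (7, 40, 32, 31, 36)}
Keep only column(s) E, A, F, C (1 duplicate(s) eliminated): {(13, 18, 32, 6), (31, 32, 40, 7)}
Taking the union: {(13, 18, 32, 6), (17, 6, 14, 24), (2, 2, 15, 11), (22, 34, 30, 9), (24, 6, 36, 34), (26, 21, 25, 6), (31, 32, 40, 7), (4, 3, 40, 1)}
Keep only column(s) E, A: {(13, 18), (17, 6), (2, 2), (22, 34), (24, 6), (26, 21), (31, 32), (4, 3)}

{(13, 18), (17, 6), (2, 2), (22, 34), (24, 6), (26, 21), (31, 32), (4, 3)}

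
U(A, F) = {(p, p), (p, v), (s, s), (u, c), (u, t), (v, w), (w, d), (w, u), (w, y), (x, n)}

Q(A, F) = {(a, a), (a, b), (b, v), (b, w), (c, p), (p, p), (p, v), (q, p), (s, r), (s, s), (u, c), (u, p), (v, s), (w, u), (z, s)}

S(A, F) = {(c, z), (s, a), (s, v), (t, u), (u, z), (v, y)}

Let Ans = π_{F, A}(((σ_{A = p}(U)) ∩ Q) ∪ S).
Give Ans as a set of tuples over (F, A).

σ[A = p]: keep tuples satisfying A = p → {(p, p), (p, v)}
Taking the intersection: {(p, p), (p, v)}
Taking the union: {(c, z), (p, p), (p, v), (s, a), (s, v), (t, u), (u, z), (v, y)}
Keep only column(s) F, A: {(a, s), (p, p), (u, t), (v, p), (v, s), (y, v), (z, c), (z, u)}

{(a, s), (p, p), (u, t), (v, p), (v, s), (y, v), (z, c), (z, u)}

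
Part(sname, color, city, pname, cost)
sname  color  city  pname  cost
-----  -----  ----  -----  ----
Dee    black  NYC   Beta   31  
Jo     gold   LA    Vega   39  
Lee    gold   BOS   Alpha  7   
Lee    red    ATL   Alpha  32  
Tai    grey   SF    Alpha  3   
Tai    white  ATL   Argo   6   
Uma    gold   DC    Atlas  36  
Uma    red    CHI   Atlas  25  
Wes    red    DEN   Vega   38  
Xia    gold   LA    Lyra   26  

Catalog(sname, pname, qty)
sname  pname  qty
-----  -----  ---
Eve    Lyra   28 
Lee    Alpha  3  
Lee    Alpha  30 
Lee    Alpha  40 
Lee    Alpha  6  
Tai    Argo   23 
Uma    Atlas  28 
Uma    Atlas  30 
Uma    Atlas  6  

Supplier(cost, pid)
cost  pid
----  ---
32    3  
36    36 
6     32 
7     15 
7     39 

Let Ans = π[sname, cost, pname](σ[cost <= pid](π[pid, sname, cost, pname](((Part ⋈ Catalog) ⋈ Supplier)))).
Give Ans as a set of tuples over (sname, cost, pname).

{(Lee, 7, Alpha), (Tai, 6, Argo), (Uma, 36, Atlas)}

Natural join on sname, pname: {(Lee, gold, BOS, Alpha, 7, 3), (Lee, gold, BOS, Alpha, 7, 30), (Lee, gold, BOS, Alpha, 7, 40), (Lee, gold, BOS, Alpha, 7, 6), (Lee, red, ATL, Alpha, 32, 3), (Lee, red, ATL, Alpha, 32, 30), (Lee, red, ATL, Alpha, 32, 40), (Lee, red, ATL, Alpha, 32, 6), (Tai, white, ATL, Argo, 6, 23), (Uma, gold, DC, Atlas, 36, 28), (Uma, gold, DC, Atlas, 36, 30), (Uma, gold, DC, Atlas, 36, 6), (Uma, red, CHI, Atlas, 25, 28), (Uma, red, CHI, Atlas, 25, 30), (Uma, red, CHI, Atlas, 25, 6)}
Natural join on cost: {(Lee, gold, BOS, Alpha, 7, 3, 15), (Lee, gold, BOS, Alpha, 7, 3, 39), (Lee, gold, BOS, Alpha, 7, 30, 15), (Lee, gold, BOS, Alpha, 7, 30, 39), (Lee, gold, BOS, Alpha, 7, 40, 15), (Lee, gold, BOS, Alpha, 7, 40, 39), (Lee, gold, BOS, Alpha, 7, 6, 15), (Lee, gold, BOS, Alpha, 7, 6, 39), (Lee, red, ATL, Alpha, 32, 3, 3), (Lee, red, ATL, Alpha, 32, 30, 3), (Lee, red, ATL, Alpha, 32, 40, 3), (Lee, red, ATL, Alpha, 32, 6, 3), (Tai, white, ATL, Argo, 6, 23, 32), (Uma, gold, DC, Atlas, 36, 28, 36), (Uma, gold, DC, Atlas, 36, 30, 36), (Uma, gold, DC, Atlas, 36, 6, 36)}
Keep only column(s) pid, sname, cost, pname (11 duplicate(s) eliminated): {(15, Lee, 7, Alpha), (3, Lee, 32, Alpha), (32, Tai, 6, Argo), (36, Uma, 36, Atlas), (39, Lee, 7, Alpha)}
Apply σ_{cost <= pid}; surviving tuples: {(15, Lee, 7, Alpha), (32, Tai, 6, Argo), (36, Uma, 36, Atlas), (39, Lee, 7, Alpha)}
Keep only column(s) sname, cost, pname (1 duplicate(s) eliminated): {(Lee, 7, Alpha), (Tai, 6, Argo), (Uma, 36, Atlas)}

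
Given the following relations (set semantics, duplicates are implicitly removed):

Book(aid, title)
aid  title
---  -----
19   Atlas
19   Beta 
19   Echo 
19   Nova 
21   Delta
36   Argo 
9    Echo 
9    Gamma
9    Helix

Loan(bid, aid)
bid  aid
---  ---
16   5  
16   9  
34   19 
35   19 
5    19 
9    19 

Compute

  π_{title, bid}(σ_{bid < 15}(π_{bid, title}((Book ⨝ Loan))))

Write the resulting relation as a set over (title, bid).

Book ⋈ Loan (natural join on aid): {(19, Atlas, 34), (19, Atlas, 35), (19, Atlas, 5), (19, Atlas, 9), (19, Beta, 34), (19, Beta, 35), (19, Beta, 5), (19, Beta, 9), (19, Echo, 34), (19, Echo, 35), (19, Echo, 5), (19, Echo, 9), (19, Nova, 34), (19, Nova, 35), (19, Nova, 5), (19, Nova, 9), (9, Echo, 16), (9, Gamma, 16), (9, Helix, 16)}
Projecting to bid, title: {(16, Echo), (16, Gamma), (16, Helix), (34, Atlas), (34, Beta), (34, Echo), (34, Nova), (35, Atlas), (35, Beta), (35, Echo), (35, Nova), (5, Atlas), (5, Beta), (5, Echo), (5, Nova), (9, Atlas), (9, Beta), (9, Echo), (9, Nova)}
Selection bid < 15: {(5, Atlas), (5, Beta), (5, Echo), (5, Nova), (9, Atlas), (9, Beta), (9, Echo), (9, Nova)}
Projecting to title, bid: {(Atlas, 5), (Atlas, 9), (Beta, 5), (Beta, 9), (Echo, 5), (Echo, 9), (Nova, 5), (Nova, 9)}

{(Atlas, 5), (Atlas, 9), (Beta, 5), (Beta, 9), (Echo, 5), (Echo, 9), (Nova, 5), (Nova, 9)}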